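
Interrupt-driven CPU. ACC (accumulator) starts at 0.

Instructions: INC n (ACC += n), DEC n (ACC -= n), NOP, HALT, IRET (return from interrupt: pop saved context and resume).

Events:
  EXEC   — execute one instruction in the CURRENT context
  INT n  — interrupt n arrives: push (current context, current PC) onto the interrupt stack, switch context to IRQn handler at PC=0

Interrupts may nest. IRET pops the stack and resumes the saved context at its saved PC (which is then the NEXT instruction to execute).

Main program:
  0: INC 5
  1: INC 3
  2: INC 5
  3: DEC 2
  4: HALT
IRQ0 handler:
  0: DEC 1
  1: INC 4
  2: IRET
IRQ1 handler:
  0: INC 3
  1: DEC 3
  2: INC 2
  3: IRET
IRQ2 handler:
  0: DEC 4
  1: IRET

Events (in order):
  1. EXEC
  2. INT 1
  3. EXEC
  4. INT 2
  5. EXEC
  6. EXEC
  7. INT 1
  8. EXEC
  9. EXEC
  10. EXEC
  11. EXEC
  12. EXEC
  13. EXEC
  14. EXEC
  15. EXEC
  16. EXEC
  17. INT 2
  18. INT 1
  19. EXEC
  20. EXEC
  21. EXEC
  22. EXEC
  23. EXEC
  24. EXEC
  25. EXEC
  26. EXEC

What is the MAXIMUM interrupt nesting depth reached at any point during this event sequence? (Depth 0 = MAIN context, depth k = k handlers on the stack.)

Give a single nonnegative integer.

Answer: 2

Derivation:
Event 1 (EXEC): [MAIN] PC=0: INC 5 -> ACC=5 [depth=0]
Event 2 (INT 1): INT 1 arrives: push (MAIN, PC=1), enter IRQ1 at PC=0 (depth now 1) [depth=1]
Event 3 (EXEC): [IRQ1] PC=0: INC 3 -> ACC=8 [depth=1]
Event 4 (INT 2): INT 2 arrives: push (IRQ1, PC=1), enter IRQ2 at PC=0 (depth now 2) [depth=2]
Event 5 (EXEC): [IRQ2] PC=0: DEC 4 -> ACC=4 [depth=2]
Event 6 (EXEC): [IRQ2] PC=1: IRET -> resume IRQ1 at PC=1 (depth now 1) [depth=1]
Event 7 (INT 1): INT 1 arrives: push (IRQ1, PC=1), enter IRQ1 at PC=0 (depth now 2) [depth=2]
Event 8 (EXEC): [IRQ1] PC=0: INC 3 -> ACC=7 [depth=2]
Event 9 (EXEC): [IRQ1] PC=1: DEC 3 -> ACC=4 [depth=2]
Event 10 (EXEC): [IRQ1] PC=2: INC 2 -> ACC=6 [depth=2]
Event 11 (EXEC): [IRQ1] PC=3: IRET -> resume IRQ1 at PC=1 (depth now 1) [depth=1]
Event 12 (EXEC): [IRQ1] PC=1: DEC 3 -> ACC=3 [depth=1]
Event 13 (EXEC): [IRQ1] PC=2: INC 2 -> ACC=5 [depth=1]
Event 14 (EXEC): [IRQ1] PC=3: IRET -> resume MAIN at PC=1 (depth now 0) [depth=0]
Event 15 (EXEC): [MAIN] PC=1: INC 3 -> ACC=8 [depth=0]
Event 16 (EXEC): [MAIN] PC=2: INC 5 -> ACC=13 [depth=0]
Event 17 (INT 2): INT 2 arrives: push (MAIN, PC=3), enter IRQ2 at PC=0 (depth now 1) [depth=1]
Event 18 (INT 1): INT 1 arrives: push (IRQ2, PC=0), enter IRQ1 at PC=0 (depth now 2) [depth=2]
Event 19 (EXEC): [IRQ1] PC=0: INC 3 -> ACC=16 [depth=2]
Event 20 (EXEC): [IRQ1] PC=1: DEC 3 -> ACC=13 [depth=2]
Event 21 (EXEC): [IRQ1] PC=2: INC 2 -> ACC=15 [depth=2]
Event 22 (EXEC): [IRQ1] PC=3: IRET -> resume IRQ2 at PC=0 (depth now 1) [depth=1]
Event 23 (EXEC): [IRQ2] PC=0: DEC 4 -> ACC=11 [depth=1]
Event 24 (EXEC): [IRQ2] PC=1: IRET -> resume MAIN at PC=3 (depth now 0) [depth=0]
Event 25 (EXEC): [MAIN] PC=3: DEC 2 -> ACC=9 [depth=0]
Event 26 (EXEC): [MAIN] PC=4: HALT [depth=0]
Max depth observed: 2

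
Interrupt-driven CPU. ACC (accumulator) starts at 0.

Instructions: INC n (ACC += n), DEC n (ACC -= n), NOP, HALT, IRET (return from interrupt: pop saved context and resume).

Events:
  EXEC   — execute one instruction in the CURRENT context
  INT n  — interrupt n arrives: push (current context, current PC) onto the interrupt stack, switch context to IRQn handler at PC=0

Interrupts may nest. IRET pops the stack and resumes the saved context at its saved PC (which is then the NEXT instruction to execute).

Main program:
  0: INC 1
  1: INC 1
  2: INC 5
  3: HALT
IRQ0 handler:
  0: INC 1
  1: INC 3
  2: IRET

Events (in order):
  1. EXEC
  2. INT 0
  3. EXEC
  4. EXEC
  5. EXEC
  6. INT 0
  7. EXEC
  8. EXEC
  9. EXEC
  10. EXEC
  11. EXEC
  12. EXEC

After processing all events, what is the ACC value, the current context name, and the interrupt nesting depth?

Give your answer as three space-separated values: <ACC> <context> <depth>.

Event 1 (EXEC): [MAIN] PC=0: INC 1 -> ACC=1
Event 2 (INT 0): INT 0 arrives: push (MAIN, PC=1), enter IRQ0 at PC=0 (depth now 1)
Event 3 (EXEC): [IRQ0] PC=0: INC 1 -> ACC=2
Event 4 (EXEC): [IRQ0] PC=1: INC 3 -> ACC=5
Event 5 (EXEC): [IRQ0] PC=2: IRET -> resume MAIN at PC=1 (depth now 0)
Event 6 (INT 0): INT 0 arrives: push (MAIN, PC=1), enter IRQ0 at PC=0 (depth now 1)
Event 7 (EXEC): [IRQ0] PC=0: INC 1 -> ACC=6
Event 8 (EXEC): [IRQ0] PC=1: INC 3 -> ACC=9
Event 9 (EXEC): [IRQ0] PC=2: IRET -> resume MAIN at PC=1 (depth now 0)
Event 10 (EXEC): [MAIN] PC=1: INC 1 -> ACC=10
Event 11 (EXEC): [MAIN] PC=2: INC 5 -> ACC=15
Event 12 (EXEC): [MAIN] PC=3: HALT

Answer: 15 MAIN 0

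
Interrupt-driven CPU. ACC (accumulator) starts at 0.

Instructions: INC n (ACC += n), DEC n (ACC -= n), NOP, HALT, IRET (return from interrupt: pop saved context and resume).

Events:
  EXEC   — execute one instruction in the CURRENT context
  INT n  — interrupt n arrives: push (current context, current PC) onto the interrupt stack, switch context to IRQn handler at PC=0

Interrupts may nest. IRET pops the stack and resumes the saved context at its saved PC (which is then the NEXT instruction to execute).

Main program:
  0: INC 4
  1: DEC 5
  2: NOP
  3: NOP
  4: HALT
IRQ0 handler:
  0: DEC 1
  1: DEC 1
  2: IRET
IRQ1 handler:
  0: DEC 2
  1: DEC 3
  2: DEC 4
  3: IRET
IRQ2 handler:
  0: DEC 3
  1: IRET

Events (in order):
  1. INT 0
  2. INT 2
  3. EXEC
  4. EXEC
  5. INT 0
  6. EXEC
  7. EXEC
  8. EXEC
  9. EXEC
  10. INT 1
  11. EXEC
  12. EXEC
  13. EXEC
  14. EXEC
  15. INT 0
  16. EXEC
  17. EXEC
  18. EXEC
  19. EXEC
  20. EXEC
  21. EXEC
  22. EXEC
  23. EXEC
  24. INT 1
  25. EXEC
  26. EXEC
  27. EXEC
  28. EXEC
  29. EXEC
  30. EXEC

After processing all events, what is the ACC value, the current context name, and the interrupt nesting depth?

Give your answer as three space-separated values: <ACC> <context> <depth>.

Event 1 (INT 0): INT 0 arrives: push (MAIN, PC=0), enter IRQ0 at PC=0 (depth now 1)
Event 2 (INT 2): INT 2 arrives: push (IRQ0, PC=0), enter IRQ2 at PC=0 (depth now 2)
Event 3 (EXEC): [IRQ2] PC=0: DEC 3 -> ACC=-3
Event 4 (EXEC): [IRQ2] PC=1: IRET -> resume IRQ0 at PC=0 (depth now 1)
Event 5 (INT 0): INT 0 arrives: push (IRQ0, PC=0), enter IRQ0 at PC=0 (depth now 2)
Event 6 (EXEC): [IRQ0] PC=0: DEC 1 -> ACC=-4
Event 7 (EXEC): [IRQ0] PC=1: DEC 1 -> ACC=-5
Event 8 (EXEC): [IRQ0] PC=2: IRET -> resume IRQ0 at PC=0 (depth now 1)
Event 9 (EXEC): [IRQ0] PC=0: DEC 1 -> ACC=-6
Event 10 (INT 1): INT 1 arrives: push (IRQ0, PC=1), enter IRQ1 at PC=0 (depth now 2)
Event 11 (EXEC): [IRQ1] PC=0: DEC 2 -> ACC=-8
Event 12 (EXEC): [IRQ1] PC=1: DEC 3 -> ACC=-11
Event 13 (EXEC): [IRQ1] PC=2: DEC 4 -> ACC=-15
Event 14 (EXEC): [IRQ1] PC=3: IRET -> resume IRQ0 at PC=1 (depth now 1)
Event 15 (INT 0): INT 0 arrives: push (IRQ0, PC=1), enter IRQ0 at PC=0 (depth now 2)
Event 16 (EXEC): [IRQ0] PC=0: DEC 1 -> ACC=-16
Event 17 (EXEC): [IRQ0] PC=1: DEC 1 -> ACC=-17
Event 18 (EXEC): [IRQ0] PC=2: IRET -> resume IRQ0 at PC=1 (depth now 1)
Event 19 (EXEC): [IRQ0] PC=1: DEC 1 -> ACC=-18
Event 20 (EXEC): [IRQ0] PC=2: IRET -> resume MAIN at PC=0 (depth now 0)
Event 21 (EXEC): [MAIN] PC=0: INC 4 -> ACC=-14
Event 22 (EXEC): [MAIN] PC=1: DEC 5 -> ACC=-19
Event 23 (EXEC): [MAIN] PC=2: NOP
Event 24 (INT 1): INT 1 arrives: push (MAIN, PC=3), enter IRQ1 at PC=0 (depth now 1)
Event 25 (EXEC): [IRQ1] PC=0: DEC 2 -> ACC=-21
Event 26 (EXEC): [IRQ1] PC=1: DEC 3 -> ACC=-24
Event 27 (EXEC): [IRQ1] PC=2: DEC 4 -> ACC=-28
Event 28 (EXEC): [IRQ1] PC=3: IRET -> resume MAIN at PC=3 (depth now 0)
Event 29 (EXEC): [MAIN] PC=3: NOP
Event 30 (EXEC): [MAIN] PC=4: HALT

Answer: -28 MAIN 0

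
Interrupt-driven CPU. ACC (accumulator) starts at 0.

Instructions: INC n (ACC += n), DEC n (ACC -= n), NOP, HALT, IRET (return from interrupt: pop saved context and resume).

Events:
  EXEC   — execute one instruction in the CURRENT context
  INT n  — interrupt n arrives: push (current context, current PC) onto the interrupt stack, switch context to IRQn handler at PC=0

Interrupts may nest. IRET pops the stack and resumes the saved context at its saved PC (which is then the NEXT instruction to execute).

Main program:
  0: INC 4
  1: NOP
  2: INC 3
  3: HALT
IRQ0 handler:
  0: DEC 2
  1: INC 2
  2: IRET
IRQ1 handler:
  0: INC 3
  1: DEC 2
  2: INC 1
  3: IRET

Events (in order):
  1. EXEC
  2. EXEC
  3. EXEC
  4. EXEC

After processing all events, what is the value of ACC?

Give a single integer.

Answer: 7

Derivation:
Event 1 (EXEC): [MAIN] PC=0: INC 4 -> ACC=4
Event 2 (EXEC): [MAIN] PC=1: NOP
Event 3 (EXEC): [MAIN] PC=2: INC 3 -> ACC=7
Event 4 (EXEC): [MAIN] PC=3: HALT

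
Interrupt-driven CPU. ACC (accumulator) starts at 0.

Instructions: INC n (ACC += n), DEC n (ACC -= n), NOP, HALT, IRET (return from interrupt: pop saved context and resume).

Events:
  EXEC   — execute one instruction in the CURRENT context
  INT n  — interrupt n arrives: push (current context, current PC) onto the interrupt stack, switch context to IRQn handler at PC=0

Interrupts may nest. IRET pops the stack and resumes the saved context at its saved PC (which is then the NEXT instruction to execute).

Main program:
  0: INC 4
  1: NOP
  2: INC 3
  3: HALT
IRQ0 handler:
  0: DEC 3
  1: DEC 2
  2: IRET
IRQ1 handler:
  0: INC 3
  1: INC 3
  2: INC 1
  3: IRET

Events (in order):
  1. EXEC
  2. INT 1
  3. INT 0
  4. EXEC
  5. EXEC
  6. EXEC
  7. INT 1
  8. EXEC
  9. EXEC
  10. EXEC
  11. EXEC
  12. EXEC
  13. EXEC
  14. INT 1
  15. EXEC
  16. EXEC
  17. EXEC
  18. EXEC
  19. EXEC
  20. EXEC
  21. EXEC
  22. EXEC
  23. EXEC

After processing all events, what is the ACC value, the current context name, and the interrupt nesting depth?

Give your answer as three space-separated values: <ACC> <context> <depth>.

Answer: 23 MAIN 0

Derivation:
Event 1 (EXEC): [MAIN] PC=0: INC 4 -> ACC=4
Event 2 (INT 1): INT 1 arrives: push (MAIN, PC=1), enter IRQ1 at PC=0 (depth now 1)
Event 3 (INT 0): INT 0 arrives: push (IRQ1, PC=0), enter IRQ0 at PC=0 (depth now 2)
Event 4 (EXEC): [IRQ0] PC=0: DEC 3 -> ACC=1
Event 5 (EXEC): [IRQ0] PC=1: DEC 2 -> ACC=-1
Event 6 (EXEC): [IRQ0] PC=2: IRET -> resume IRQ1 at PC=0 (depth now 1)
Event 7 (INT 1): INT 1 arrives: push (IRQ1, PC=0), enter IRQ1 at PC=0 (depth now 2)
Event 8 (EXEC): [IRQ1] PC=0: INC 3 -> ACC=2
Event 9 (EXEC): [IRQ1] PC=1: INC 3 -> ACC=5
Event 10 (EXEC): [IRQ1] PC=2: INC 1 -> ACC=6
Event 11 (EXEC): [IRQ1] PC=3: IRET -> resume IRQ1 at PC=0 (depth now 1)
Event 12 (EXEC): [IRQ1] PC=0: INC 3 -> ACC=9
Event 13 (EXEC): [IRQ1] PC=1: INC 3 -> ACC=12
Event 14 (INT 1): INT 1 arrives: push (IRQ1, PC=2), enter IRQ1 at PC=0 (depth now 2)
Event 15 (EXEC): [IRQ1] PC=0: INC 3 -> ACC=15
Event 16 (EXEC): [IRQ1] PC=1: INC 3 -> ACC=18
Event 17 (EXEC): [IRQ1] PC=2: INC 1 -> ACC=19
Event 18 (EXEC): [IRQ1] PC=3: IRET -> resume IRQ1 at PC=2 (depth now 1)
Event 19 (EXEC): [IRQ1] PC=2: INC 1 -> ACC=20
Event 20 (EXEC): [IRQ1] PC=3: IRET -> resume MAIN at PC=1 (depth now 0)
Event 21 (EXEC): [MAIN] PC=1: NOP
Event 22 (EXEC): [MAIN] PC=2: INC 3 -> ACC=23
Event 23 (EXEC): [MAIN] PC=3: HALT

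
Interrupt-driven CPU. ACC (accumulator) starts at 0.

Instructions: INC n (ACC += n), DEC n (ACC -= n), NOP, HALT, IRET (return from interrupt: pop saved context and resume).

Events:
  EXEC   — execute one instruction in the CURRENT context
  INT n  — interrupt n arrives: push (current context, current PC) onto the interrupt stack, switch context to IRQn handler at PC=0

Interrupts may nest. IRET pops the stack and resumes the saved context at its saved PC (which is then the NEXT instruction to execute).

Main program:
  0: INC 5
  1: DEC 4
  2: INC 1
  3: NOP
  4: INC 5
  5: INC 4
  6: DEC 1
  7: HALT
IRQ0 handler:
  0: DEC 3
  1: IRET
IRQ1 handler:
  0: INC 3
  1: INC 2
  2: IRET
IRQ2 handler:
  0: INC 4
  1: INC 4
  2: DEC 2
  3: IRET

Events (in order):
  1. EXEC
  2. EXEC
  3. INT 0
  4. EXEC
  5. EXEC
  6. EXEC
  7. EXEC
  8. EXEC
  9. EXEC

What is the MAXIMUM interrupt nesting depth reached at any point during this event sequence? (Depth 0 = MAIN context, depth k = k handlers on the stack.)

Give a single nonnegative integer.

Answer: 1

Derivation:
Event 1 (EXEC): [MAIN] PC=0: INC 5 -> ACC=5 [depth=0]
Event 2 (EXEC): [MAIN] PC=1: DEC 4 -> ACC=1 [depth=0]
Event 3 (INT 0): INT 0 arrives: push (MAIN, PC=2), enter IRQ0 at PC=0 (depth now 1) [depth=1]
Event 4 (EXEC): [IRQ0] PC=0: DEC 3 -> ACC=-2 [depth=1]
Event 5 (EXEC): [IRQ0] PC=1: IRET -> resume MAIN at PC=2 (depth now 0) [depth=0]
Event 6 (EXEC): [MAIN] PC=2: INC 1 -> ACC=-1 [depth=0]
Event 7 (EXEC): [MAIN] PC=3: NOP [depth=0]
Event 8 (EXEC): [MAIN] PC=4: INC 5 -> ACC=4 [depth=0]
Event 9 (EXEC): [MAIN] PC=5: INC 4 -> ACC=8 [depth=0]
Max depth observed: 1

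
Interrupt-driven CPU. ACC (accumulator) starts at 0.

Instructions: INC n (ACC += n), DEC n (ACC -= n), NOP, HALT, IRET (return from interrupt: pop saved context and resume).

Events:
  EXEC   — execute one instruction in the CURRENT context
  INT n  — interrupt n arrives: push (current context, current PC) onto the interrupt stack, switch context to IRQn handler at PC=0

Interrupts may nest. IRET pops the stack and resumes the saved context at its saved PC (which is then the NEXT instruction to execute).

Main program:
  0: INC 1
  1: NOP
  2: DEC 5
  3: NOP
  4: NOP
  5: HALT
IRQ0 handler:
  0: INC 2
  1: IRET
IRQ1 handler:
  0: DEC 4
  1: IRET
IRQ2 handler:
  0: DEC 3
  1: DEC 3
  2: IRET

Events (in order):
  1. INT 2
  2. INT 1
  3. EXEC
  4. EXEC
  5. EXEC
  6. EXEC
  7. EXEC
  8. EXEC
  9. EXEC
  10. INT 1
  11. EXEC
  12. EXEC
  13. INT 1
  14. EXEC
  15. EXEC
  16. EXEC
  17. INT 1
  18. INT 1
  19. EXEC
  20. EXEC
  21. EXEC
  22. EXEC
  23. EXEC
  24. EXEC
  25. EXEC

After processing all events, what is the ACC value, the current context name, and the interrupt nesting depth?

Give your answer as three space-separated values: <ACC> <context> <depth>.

Event 1 (INT 2): INT 2 arrives: push (MAIN, PC=0), enter IRQ2 at PC=0 (depth now 1)
Event 2 (INT 1): INT 1 arrives: push (IRQ2, PC=0), enter IRQ1 at PC=0 (depth now 2)
Event 3 (EXEC): [IRQ1] PC=0: DEC 4 -> ACC=-4
Event 4 (EXEC): [IRQ1] PC=1: IRET -> resume IRQ2 at PC=0 (depth now 1)
Event 5 (EXEC): [IRQ2] PC=0: DEC 3 -> ACC=-7
Event 6 (EXEC): [IRQ2] PC=1: DEC 3 -> ACC=-10
Event 7 (EXEC): [IRQ2] PC=2: IRET -> resume MAIN at PC=0 (depth now 0)
Event 8 (EXEC): [MAIN] PC=0: INC 1 -> ACC=-9
Event 9 (EXEC): [MAIN] PC=1: NOP
Event 10 (INT 1): INT 1 arrives: push (MAIN, PC=2), enter IRQ1 at PC=0 (depth now 1)
Event 11 (EXEC): [IRQ1] PC=0: DEC 4 -> ACC=-13
Event 12 (EXEC): [IRQ1] PC=1: IRET -> resume MAIN at PC=2 (depth now 0)
Event 13 (INT 1): INT 1 arrives: push (MAIN, PC=2), enter IRQ1 at PC=0 (depth now 1)
Event 14 (EXEC): [IRQ1] PC=0: DEC 4 -> ACC=-17
Event 15 (EXEC): [IRQ1] PC=1: IRET -> resume MAIN at PC=2 (depth now 0)
Event 16 (EXEC): [MAIN] PC=2: DEC 5 -> ACC=-22
Event 17 (INT 1): INT 1 arrives: push (MAIN, PC=3), enter IRQ1 at PC=0 (depth now 1)
Event 18 (INT 1): INT 1 arrives: push (IRQ1, PC=0), enter IRQ1 at PC=0 (depth now 2)
Event 19 (EXEC): [IRQ1] PC=0: DEC 4 -> ACC=-26
Event 20 (EXEC): [IRQ1] PC=1: IRET -> resume IRQ1 at PC=0 (depth now 1)
Event 21 (EXEC): [IRQ1] PC=0: DEC 4 -> ACC=-30
Event 22 (EXEC): [IRQ1] PC=1: IRET -> resume MAIN at PC=3 (depth now 0)
Event 23 (EXEC): [MAIN] PC=3: NOP
Event 24 (EXEC): [MAIN] PC=4: NOP
Event 25 (EXEC): [MAIN] PC=5: HALT

Answer: -30 MAIN 0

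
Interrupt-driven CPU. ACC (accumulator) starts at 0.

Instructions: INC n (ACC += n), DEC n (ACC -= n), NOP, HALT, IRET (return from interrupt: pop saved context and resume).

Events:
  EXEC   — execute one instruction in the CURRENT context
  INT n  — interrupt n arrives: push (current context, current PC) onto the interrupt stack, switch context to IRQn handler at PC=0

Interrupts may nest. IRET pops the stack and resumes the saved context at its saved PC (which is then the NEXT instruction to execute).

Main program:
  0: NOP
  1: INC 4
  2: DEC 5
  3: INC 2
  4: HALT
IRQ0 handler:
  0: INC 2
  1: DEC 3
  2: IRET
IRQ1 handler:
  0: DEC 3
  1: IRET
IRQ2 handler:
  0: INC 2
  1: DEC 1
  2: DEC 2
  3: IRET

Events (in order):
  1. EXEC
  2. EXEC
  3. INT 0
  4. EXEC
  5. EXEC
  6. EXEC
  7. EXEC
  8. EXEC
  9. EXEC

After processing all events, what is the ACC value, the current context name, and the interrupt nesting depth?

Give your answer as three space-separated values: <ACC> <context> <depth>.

Answer: 0 MAIN 0

Derivation:
Event 1 (EXEC): [MAIN] PC=0: NOP
Event 2 (EXEC): [MAIN] PC=1: INC 4 -> ACC=4
Event 3 (INT 0): INT 0 arrives: push (MAIN, PC=2), enter IRQ0 at PC=0 (depth now 1)
Event 4 (EXEC): [IRQ0] PC=0: INC 2 -> ACC=6
Event 5 (EXEC): [IRQ0] PC=1: DEC 3 -> ACC=3
Event 6 (EXEC): [IRQ0] PC=2: IRET -> resume MAIN at PC=2 (depth now 0)
Event 7 (EXEC): [MAIN] PC=2: DEC 5 -> ACC=-2
Event 8 (EXEC): [MAIN] PC=3: INC 2 -> ACC=0
Event 9 (EXEC): [MAIN] PC=4: HALT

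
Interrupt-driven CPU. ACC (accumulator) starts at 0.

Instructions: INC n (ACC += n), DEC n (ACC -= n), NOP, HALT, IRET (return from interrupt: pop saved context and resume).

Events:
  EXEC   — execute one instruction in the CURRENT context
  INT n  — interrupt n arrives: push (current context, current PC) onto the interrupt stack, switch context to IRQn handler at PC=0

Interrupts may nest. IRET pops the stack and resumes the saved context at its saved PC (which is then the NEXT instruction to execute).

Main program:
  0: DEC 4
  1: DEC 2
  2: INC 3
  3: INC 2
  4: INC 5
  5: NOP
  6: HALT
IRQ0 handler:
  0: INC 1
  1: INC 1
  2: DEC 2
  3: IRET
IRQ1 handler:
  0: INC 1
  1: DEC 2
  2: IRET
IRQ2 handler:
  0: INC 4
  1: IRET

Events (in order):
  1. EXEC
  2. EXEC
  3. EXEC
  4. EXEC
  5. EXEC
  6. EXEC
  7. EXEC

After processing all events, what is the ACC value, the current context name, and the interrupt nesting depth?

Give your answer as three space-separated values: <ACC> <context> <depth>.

Event 1 (EXEC): [MAIN] PC=0: DEC 4 -> ACC=-4
Event 2 (EXEC): [MAIN] PC=1: DEC 2 -> ACC=-6
Event 3 (EXEC): [MAIN] PC=2: INC 3 -> ACC=-3
Event 4 (EXEC): [MAIN] PC=3: INC 2 -> ACC=-1
Event 5 (EXEC): [MAIN] PC=4: INC 5 -> ACC=4
Event 6 (EXEC): [MAIN] PC=5: NOP
Event 7 (EXEC): [MAIN] PC=6: HALT

Answer: 4 MAIN 0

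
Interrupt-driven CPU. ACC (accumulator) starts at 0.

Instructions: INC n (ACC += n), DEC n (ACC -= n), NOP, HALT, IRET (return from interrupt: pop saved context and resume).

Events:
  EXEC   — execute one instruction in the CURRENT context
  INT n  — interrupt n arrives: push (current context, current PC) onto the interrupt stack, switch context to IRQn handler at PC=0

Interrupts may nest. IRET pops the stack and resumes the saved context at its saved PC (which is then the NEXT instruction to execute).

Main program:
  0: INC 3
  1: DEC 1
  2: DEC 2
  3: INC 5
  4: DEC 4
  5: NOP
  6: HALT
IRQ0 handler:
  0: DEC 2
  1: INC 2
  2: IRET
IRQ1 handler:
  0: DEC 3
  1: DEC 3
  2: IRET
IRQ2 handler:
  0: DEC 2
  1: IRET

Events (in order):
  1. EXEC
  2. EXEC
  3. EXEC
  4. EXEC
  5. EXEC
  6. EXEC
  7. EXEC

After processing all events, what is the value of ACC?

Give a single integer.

Event 1 (EXEC): [MAIN] PC=0: INC 3 -> ACC=3
Event 2 (EXEC): [MAIN] PC=1: DEC 1 -> ACC=2
Event 3 (EXEC): [MAIN] PC=2: DEC 2 -> ACC=0
Event 4 (EXEC): [MAIN] PC=3: INC 5 -> ACC=5
Event 5 (EXEC): [MAIN] PC=4: DEC 4 -> ACC=1
Event 6 (EXEC): [MAIN] PC=5: NOP
Event 7 (EXEC): [MAIN] PC=6: HALT

Answer: 1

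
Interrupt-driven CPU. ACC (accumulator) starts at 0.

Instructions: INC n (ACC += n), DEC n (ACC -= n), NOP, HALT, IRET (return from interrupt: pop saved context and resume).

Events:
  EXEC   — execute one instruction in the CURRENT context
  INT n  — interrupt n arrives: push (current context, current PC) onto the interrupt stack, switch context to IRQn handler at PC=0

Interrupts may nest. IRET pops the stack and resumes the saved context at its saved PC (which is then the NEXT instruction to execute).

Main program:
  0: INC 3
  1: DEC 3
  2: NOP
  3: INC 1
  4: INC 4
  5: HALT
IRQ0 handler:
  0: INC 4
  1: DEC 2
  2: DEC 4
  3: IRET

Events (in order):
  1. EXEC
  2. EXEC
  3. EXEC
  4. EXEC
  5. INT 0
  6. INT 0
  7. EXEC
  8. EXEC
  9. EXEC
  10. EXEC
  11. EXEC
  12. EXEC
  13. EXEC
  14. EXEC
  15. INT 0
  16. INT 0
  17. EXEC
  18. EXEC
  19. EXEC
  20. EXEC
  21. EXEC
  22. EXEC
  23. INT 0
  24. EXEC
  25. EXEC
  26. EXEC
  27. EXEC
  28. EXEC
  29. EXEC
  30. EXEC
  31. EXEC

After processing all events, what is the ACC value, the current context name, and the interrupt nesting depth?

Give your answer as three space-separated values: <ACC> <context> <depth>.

Event 1 (EXEC): [MAIN] PC=0: INC 3 -> ACC=3
Event 2 (EXEC): [MAIN] PC=1: DEC 3 -> ACC=0
Event 3 (EXEC): [MAIN] PC=2: NOP
Event 4 (EXEC): [MAIN] PC=3: INC 1 -> ACC=1
Event 5 (INT 0): INT 0 arrives: push (MAIN, PC=4), enter IRQ0 at PC=0 (depth now 1)
Event 6 (INT 0): INT 0 arrives: push (IRQ0, PC=0), enter IRQ0 at PC=0 (depth now 2)
Event 7 (EXEC): [IRQ0] PC=0: INC 4 -> ACC=5
Event 8 (EXEC): [IRQ0] PC=1: DEC 2 -> ACC=3
Event 9 (EXEC): [IRQ0] PC=2: DEC 4 -> ACC=-1
Event 10 (EXEC): [IRQ0] PC=3: IRET -> resume IRQ0 at PC=0 (depth now 1)
Event 11 (EXEC): [IRQ0] PC=0: INC 4 -> ACC=3
Event 12 (EXEC): [IRQ0] PC=1: DEC 2 -> ACC=1
Event 13 (EXEC): [IRQ0] PC=2: DEC 4 -> ACC=-3
Event 14 (EXEC): [IRQ0] PC=3: IRET -> resume MAIN at PC=4 (depth now 0)
Event 15 (INT 0): INT 0 arrives: push (MAIN, PC=4), enter IRQ0 at PC=0 (depth now 1)
Event 16 (INT 0): INT 0 arrives: push (IRQ0, PC=0), enter IRQ0 at PC=0 (depth now 2)
Event 17 (EXEC): [IRQ0] PC=0: INC 4 -> ACC=1
Event 18 (EXEC): [IRQ0] PC=1: DEC 2 -> ACC=-1
Event 19 (EXEC): [IRQ0] PC=2: DEC 4 -> ACC=-5
Event 20 (EXEC): [IRQ0] PC=3: IRET -> resume IRQ0 at PC=0 (depth now 1)
Event 21 (EXEC): [IRQ0] PC=0: INC 4 -> ACC=-1
Event 22 (EXEC): [IRQ0] PC=1: DEC 2 -> ACC=-3
Event 23 (INT 0): INT 0 arrives: push (IRQ0, PC=2), enter IRQ0 at PC=0 (depth now 2)
Event 24 (EXEC): [IRQ0] PC=0: INC 4 -> ACC=1
Event 25 (EXEC): [IRQ0] PC=1: DEC 2 -> ACC=-1
Event 26 (EXEC): [IRQ0] PC=2: DEC 4 -> ACC=-5
Event 27 (EXEC): [IRQ0] PC=3: IRET -> resume IRQ0 at PC=2 (depth now 1)
Event 28 (EXEC): [IRQ0] PC=2: DEC 4 -> ACC=-9
Event 29 (EXEC): [IRQ0] PC=3: IRET -> resume MAIN at PC=4 (depth now 0)
Event 30 (EXEC): [MAIN] PC=4: INC 4 -> ACC=-5
Event 31 (EXEC): [MAIN] PC=5: HALT

Answer: -5 MAIN 0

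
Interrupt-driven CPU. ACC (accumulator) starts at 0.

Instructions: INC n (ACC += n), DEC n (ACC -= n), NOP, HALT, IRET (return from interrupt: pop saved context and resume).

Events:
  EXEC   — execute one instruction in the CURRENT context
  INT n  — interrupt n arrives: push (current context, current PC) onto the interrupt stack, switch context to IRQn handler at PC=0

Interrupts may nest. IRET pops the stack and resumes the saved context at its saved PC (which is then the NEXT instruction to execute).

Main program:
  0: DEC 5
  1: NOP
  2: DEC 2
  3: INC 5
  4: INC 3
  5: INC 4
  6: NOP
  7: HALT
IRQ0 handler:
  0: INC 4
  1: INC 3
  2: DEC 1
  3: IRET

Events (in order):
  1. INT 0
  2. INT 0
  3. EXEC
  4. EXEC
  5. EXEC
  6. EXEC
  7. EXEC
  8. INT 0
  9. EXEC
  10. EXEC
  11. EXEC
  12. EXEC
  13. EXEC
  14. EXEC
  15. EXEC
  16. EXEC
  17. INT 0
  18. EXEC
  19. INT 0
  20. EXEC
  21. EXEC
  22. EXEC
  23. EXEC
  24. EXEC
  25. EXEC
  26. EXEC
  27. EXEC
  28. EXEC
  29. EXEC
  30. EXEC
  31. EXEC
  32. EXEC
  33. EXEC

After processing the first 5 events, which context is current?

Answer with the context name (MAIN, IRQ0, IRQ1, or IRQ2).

Answer: IRQ0

Derivation:
Event 1 (INT 0): INT 0 arrives: push (MAIN, PC=0), enter IRQ0 at PC=0 (depth now 1)
Event 2 (INT 0): INT 0 arrives: push (IRQ0, PC=0), enter IRQ0 at PC=0 (depth now 2)
Event 3 (EXEC): [IRQ0] PC=0: INC 4 -> ACC=4
Event 4 (EXEC): [IRQ0] PC=1: INC 3 -> ACC=7
Event 5 (EXEC): [IRQ0] PC=2: DEC 1 -> ACC=6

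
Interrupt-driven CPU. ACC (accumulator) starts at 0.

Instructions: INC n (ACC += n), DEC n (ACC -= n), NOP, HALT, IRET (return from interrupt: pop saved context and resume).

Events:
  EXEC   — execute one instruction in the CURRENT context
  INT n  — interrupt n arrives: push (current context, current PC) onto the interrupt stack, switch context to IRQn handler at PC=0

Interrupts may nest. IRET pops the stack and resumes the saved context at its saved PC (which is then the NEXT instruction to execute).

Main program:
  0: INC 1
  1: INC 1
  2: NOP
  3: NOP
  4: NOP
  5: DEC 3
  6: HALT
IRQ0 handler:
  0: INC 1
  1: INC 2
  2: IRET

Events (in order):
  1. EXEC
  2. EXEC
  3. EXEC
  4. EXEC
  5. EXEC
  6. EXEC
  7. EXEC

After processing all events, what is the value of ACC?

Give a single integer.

Event 1 (EXEC): [MAIN] PC=0: INC 1 -> ACC=1
Event 2 (EXEC): [MAIN] PC=1: INC 1 -> ACC=2
Event 3 (EXEC): [MAIN] PC=2: NOP
Event 4 (EXEC): [MAIN] PC=3: NOP
Event 5 (EXEC): [MAIN] PC=4: NOP
Event 6 (EXEC): [MAIN] PC=5: DEC 3 -> ACC=-1
Event 7 (EXEC): [MAIN] PC=6: HALT

Answer: -1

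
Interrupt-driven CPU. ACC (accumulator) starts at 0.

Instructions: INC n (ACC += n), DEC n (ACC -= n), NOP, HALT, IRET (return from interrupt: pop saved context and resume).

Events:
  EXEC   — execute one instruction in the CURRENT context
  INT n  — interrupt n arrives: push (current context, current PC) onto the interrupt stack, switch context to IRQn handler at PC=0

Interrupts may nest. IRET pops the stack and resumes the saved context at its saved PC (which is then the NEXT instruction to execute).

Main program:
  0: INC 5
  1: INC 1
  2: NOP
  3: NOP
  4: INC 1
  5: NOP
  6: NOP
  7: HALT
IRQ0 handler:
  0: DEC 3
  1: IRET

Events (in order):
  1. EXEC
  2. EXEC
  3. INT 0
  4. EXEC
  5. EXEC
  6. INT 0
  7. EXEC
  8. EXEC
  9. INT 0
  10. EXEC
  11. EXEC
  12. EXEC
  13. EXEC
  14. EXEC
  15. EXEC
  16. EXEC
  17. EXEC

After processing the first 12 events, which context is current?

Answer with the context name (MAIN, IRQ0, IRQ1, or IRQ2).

Event 1 (EXEC): [MAIN] PC=0: INC 5 -> ACC=5
Event 2 (EXEC): [MAIN] PC=1: INC 1 -> ACC=6
Event 3 (INT 0): INT 0 arrives: push (MAIN, PC=2), enter IRQ0 at PC=0 (depth now 1)
Event 4 (EXEC): [IRQ0] PC=0: DEC 3 -> ACC=3
Event 5 (EXEC): [IRQ0] PC=1: IRET -> resume MAIN at PC=2 (depth now 0)
Event 6 (INT 0): INT 0 arrives: push (MAIN, PC=2), enter IRQ0 at PC=0 (depth now 1)
Event 7 (EXEC): [IRQ0] PC=0: DEC 3 -> ACC=0
Event 8 (EXEC): [IRQ0] PC=1: IRET -> resume MAIN at PC=2 (depth now 0)
Event 9 (INT 0): INT 0 arrives: push (MAIN, PC=2), enter IRQ0 at PC=0 (depth now 1)
Event 10 (EXEC): [IRQ0] PC=0: DEC 3 -> ACC=-3
Event 11 (EXEC): [IRQ0] PC=1: IRET -> resume MAIN at PC=2 (depth now 0)
Event 12 (EXEC): [MAIN] PC=2: NOP

Answer: MAIN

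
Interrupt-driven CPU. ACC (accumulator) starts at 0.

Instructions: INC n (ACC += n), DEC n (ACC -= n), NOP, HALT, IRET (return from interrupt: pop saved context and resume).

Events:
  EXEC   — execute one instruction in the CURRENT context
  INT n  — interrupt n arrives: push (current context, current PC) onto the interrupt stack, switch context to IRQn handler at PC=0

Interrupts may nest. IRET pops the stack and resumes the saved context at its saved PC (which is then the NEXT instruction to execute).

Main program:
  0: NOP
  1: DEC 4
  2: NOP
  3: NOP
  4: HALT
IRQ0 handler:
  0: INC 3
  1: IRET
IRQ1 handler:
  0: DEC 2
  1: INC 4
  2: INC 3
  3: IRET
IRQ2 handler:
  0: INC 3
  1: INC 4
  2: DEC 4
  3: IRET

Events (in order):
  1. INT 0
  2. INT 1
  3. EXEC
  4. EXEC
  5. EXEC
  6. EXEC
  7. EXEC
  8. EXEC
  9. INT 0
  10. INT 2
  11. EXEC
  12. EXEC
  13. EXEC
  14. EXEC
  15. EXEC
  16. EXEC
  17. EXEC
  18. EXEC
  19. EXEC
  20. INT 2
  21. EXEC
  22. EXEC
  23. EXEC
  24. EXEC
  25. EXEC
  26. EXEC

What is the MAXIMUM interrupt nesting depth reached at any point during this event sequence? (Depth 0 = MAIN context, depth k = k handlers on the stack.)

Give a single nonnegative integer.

Answer: 2

Derivation:
Event 1 (INT 0): INT 0 arrives: push (MAIN, PC=0), enter IRQ0 at PC=0 (depth now 1) [depth=1]
Event 2 (INT 1): INT 1 arrives: push (IRQ0, PC=0), enter IRQ1 at PC=0 (depth now 2) [depth=2]
Event 3 (EXEC): [IRQ1] PC=0: DEC 2 -> ACC=-2 [depth=2]
Event 4 (EXEC): [IRQ1] PC=1: INC 4 -> ACC=2 [depth=2]
Event 5 (EXEC): [IRQ1] PC=2: INC 3 -> ACC=5 [depth=2]
Event 6 (EXEC): [IRQ1] PC=3: IRET -> resume IRQ0 at PC=0 (depth now 1) [depth=1]
Event 7 (EXEC): [IRQ0] PC=0: INC 3 -> ACC=8 [depth=1]
Event 8 (EXEC): [IRQ0] PC=1: IRET -> resume MAIN at PC=0 (depth now 0) [depth=0]
Event 9 (INT 0): INT 0 arrives: push (MAIN, PC=0), enter IRQ0 at PC=0 (depth now 1) [depth=1]
Event 10 (INT 2): INT 2 arrives: push (IRQ0, PC=0), enter IRQ2 at PC=0 (depth now 2) [depth=2]
Event 11 (EXEC): [IRQ2] PC=0: INC 3 -> ACC=11 [depth=2]
Event 12 (EXEC): [IRQ2] PC=1: INC 4 -> ACC=15 [depth=2]
Event 13 (EXEC): [IRQ2] PC=2: DEC 4 -> ACC=11 [depth=2]
Event 14 (EXEC): [IRQ2] PC=3: IRET -> resume IRQ0 at PC=0 (depth now 1) [depth=1]
Event 15 (EXEC): [IRQ0] PC=0: INC 3 -> ACC=14 [depth=1]
Event 16 (EXEC): [IRQ0] PC=1: IRET -> resume MAIN at PC=0 (depth now 0) [depth=0]
Event 17 (EXEC): [MAIN] PC=0: NOP [depth=0]
Event 18 (EXEC): [MAIN] PC=1: DEC 4 -> ACC=10 [depth=0]
Event 19 (EXEC): [MAIN] PC=2: NOP [depth=0]
Event 20 (INT 2): INT 2 arrives: push (MAIN, PC=3), enter IRQ2 at PC=0 (depth now 1) [depth=1]
Event 21 (EXEC): [IRQ2] PC=0: INC 3 -> ACC=13 [depth=1]
Event 22 (EXEC): [IRQ2] PC=1: INC 4 -> ACC=17 [depth=1]
Event 23 (EXEC): [IRQ2] PC=2: DEC 4 -> ACC=13 [depth=1]
Event 24 (EXEC): [IRQ2] PC=3: IRET -> resume MAIN at PC=3 (depth now 0) [depth=0]
Event 25 (EXEC): [MAIN] PC=3: NOP [depth=0]
Event 26 (EXEC): [MAIN] PC=4: HALT [depth=0]
Max depth observed: 2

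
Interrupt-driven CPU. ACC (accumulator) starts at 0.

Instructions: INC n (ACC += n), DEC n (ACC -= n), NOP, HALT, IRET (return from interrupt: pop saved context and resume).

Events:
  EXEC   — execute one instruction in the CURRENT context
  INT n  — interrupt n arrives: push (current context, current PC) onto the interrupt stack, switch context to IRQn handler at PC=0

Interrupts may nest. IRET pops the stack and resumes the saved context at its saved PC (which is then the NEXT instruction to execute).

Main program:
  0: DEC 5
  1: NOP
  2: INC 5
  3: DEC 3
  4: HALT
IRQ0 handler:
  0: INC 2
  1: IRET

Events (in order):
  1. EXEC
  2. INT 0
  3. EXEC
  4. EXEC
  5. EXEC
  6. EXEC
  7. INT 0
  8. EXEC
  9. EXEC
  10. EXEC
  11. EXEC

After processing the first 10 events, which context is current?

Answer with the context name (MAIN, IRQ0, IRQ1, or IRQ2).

Event 1 (EXEC): [MAIN] PC=0: DEC 5 -> ACC=-5
Event 2 (INT 0): INT 0 arrives: push (MAIN, PC=1), enter IRQ0 at PC=0 (depth now 1)
Event 3 (EXEC): [IRQ0] PC=0: INC 2 -> ACC=-3
Event 4 (EXEC): [IRQ0] PC=1: IRET -> resume MAIN at PC=1 (depth now 0)
Event 5 (EXEC): [MAIN] PC=1: NOP
Event 6 (EXEC): [MAIN] PC=2: INC 5 -> ACC=2
Event 7 (INT 0): INT 0 arrives: push (MAIN, PC=3), enter IRQ0 at PC=0 (depth now 1)
Event 8 (EXEC): [IRQ0] PC=0: INC 2 -> ACC=4
Event 9 (EXEC): [IRQ0] PC=1: IRET -> resume MAIN at PC=3 (depth now 0)
Event 10 (EXEC): [MAIN] PC=3: DEC 3 -> ACC=1

Answer: MAIN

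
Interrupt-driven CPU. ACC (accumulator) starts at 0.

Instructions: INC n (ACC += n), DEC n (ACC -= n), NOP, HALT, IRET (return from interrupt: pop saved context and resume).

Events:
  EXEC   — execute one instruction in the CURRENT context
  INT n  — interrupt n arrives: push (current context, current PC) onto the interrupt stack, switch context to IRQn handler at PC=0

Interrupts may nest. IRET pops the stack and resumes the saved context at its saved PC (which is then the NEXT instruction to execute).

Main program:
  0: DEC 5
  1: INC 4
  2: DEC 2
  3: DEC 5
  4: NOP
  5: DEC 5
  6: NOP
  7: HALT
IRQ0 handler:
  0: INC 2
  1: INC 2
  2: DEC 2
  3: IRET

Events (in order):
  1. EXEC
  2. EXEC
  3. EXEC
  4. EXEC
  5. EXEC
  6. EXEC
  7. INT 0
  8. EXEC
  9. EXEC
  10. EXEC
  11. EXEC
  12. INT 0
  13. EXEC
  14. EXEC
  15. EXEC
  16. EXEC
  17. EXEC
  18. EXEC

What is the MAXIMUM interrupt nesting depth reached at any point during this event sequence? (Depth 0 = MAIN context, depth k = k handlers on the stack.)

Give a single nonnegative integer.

Event 1 (EXEC): [MAIN] PC=0: DEC 5 -> ACC=-5 [depth=0]
Event 2 (EXEC): [MAIN] PC=1: INC 4 -> ACC=-1 [depth=0]
Event 3 (EXEC): [MAIN] PC=2: DEC 2 -> ACC=-3 [depth=0]
Event 4 (EXEC): [MAIN] PC=3: DEC 5 -> ACC=-8 [depth=0]
Event 5 (EXEC): [MAIN] PC=4: NOP [depth=0]
Event 6 (EXEC): [MAIN] PC=5: DEC 5 -> ACC=-13 [depth=0]
Event 7 (INT 0): INT 0 arrives: push (MAIN, PC=6), enter IRQ0 at PC=0 (depth now 1) [depth=1]
Event 8 (EXEC): [IRQ0] PC=0: INC 2 -> ACC=-11 [depth=1]
Event 9 (EXEC): [IRQ0] PC=1: INC 2 -> ACC=-9 [depth=1]
Event 10 (EXEC): [IRQ0] PC=2: DEC 2 -> ACC=-11 [depth=1]
Event 11 (EXEC): [IRQ0] PC=3: IRET -> resume MAIN at PC=6 (depth now 0) [depth=0]
Event 12 (INT 0): INT 0 arrives: push (MAIN, PC=6), enter IRQ0 at PC=0 (depth now 1) [depth=1]
Event 13 (EXEC): [IRQ0] PC=0: INC 2 -> ACC=-9 [depth=1]
Event 14 (EXEC): [IRQ0] PC=1: INC 2 -> ACC=-7 [depth=1]
Event 15 (EXEC): [IRQ0] PC=2: DEC 2 -> ACC=-9 [depth=1]
Event 16 (EXEC): [IRQ0] PC=3: IRET -> resume MAIN at PC=6 (depth now 0) [depth=0]
Event 17 (EXEC): [MAIN] PC=6: NOP [depth=0]
Event 18 (EXEC): [MAIN] PC=7: HALT [depth=0]
Max depth observed: 1

Answer: 1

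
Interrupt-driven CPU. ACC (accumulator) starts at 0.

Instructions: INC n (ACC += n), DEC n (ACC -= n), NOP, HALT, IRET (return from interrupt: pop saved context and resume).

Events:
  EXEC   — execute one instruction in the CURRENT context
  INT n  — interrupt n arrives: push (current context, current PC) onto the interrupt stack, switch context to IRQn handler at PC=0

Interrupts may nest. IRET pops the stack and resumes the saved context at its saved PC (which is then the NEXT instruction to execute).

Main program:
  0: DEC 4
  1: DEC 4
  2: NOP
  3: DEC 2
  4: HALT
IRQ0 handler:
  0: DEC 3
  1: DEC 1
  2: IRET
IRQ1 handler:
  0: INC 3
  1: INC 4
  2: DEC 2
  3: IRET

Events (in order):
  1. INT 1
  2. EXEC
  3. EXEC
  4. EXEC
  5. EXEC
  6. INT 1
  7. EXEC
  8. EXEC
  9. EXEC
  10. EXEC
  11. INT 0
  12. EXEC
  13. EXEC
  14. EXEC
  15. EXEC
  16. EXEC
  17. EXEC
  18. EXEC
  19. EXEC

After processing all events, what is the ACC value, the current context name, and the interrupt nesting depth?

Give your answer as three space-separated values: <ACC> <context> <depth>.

Event 1 (INT 1): INT 1 arrives: push (MAIN, PC=0), enter IRQ1 at PC=0 (depth now 1)
Event 2 (EXEC): [IRQ1] PC=0: INC 3 -> ACC=3
Event 3 (EXEC): [IRQ1] PC=1: INC 4 -> ACC=7
Event 4 (EXEC): [IRQ1] PC=2: DEC 2 -> ACC=5
Event 5 (EXEC): [IRQ1] PC=3: IRET -> resume MAIN at PC=0 (depth now 0)
Event 6 (INT 1): INT 1 arrives: push (MAIN, PC=0), enter IRQ1 at PC=0 (depth now 1)
Event 7 (EXEC): [IRQ1] PC=0: INC 3 -> ACC=8
Event 8 (EXEC): [IRQ1] PC=1: INC 4 -> ACC=12
Event 9 (EXEC): [IRQ1] PC=2: DEC 2 -> ACC=10
Event 10 (EXEC): [IRQ1] PC=3: IRET -> resume MAIN at PC=0 (depth now 0)
Event 11 (INT 0): INT 0 arrives: push (MAIN, PC=0), enter IRQ0 at PC=0 (depth now 1)
Event 12 (EXEC): [IRQ0] PC=0: DEC 3 -> ACC=7
Event 13 (EXEC): [IRQ0] PC=1: DEC 1 -> ACC=6
Event 14 (EXEC): [IRQ0] PC=2: IRET -> resume MAIN at PC=0 (depth now 0)
Event 15 (EXEC): [MAIN] PC=0: DEC 4 -> ACC=2
Event 16 (EXEC): [MAIN] PC=1: DEC 4 -> ACC=-2
Event 17 (EXEC): [MAIN] PC=2: NOP
Event 18 (EXEC): [MAIN] PC=3: DEC 2 -> ACC=-4
Event 19 (EXEC): [MAIN] PC=4: HALT

Answer: -4 MAIN 0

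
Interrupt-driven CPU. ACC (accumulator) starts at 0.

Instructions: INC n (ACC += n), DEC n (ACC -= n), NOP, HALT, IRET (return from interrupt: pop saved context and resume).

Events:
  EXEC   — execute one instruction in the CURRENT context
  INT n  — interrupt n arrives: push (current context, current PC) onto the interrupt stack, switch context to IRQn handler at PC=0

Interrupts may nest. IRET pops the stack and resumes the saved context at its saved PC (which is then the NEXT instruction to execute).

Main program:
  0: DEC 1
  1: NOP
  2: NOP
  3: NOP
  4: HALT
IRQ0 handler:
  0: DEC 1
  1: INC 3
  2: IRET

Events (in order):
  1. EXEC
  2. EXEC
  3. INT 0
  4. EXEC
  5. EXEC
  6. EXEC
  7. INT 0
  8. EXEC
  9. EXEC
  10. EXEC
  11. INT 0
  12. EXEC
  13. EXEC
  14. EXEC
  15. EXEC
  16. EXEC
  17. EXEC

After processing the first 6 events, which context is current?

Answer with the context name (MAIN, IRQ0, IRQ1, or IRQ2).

Event 1 (EXEC): [MAIN] PC=0: DEC 1 -> ACC=-1
Event 2 (EXEC): [MAIN] PC=1: NOP
Event 3 (INT 0): INT 0 arrives: push (MAIN, PC=2), enter IRQ0 at PC=0 (depth now 1)
Event 4 (EXEC): [IRQ0] PC=0: DEC 1 -> ACC=-2
Event 5 (EXEC): [IRQ0] PC=1: INC 3 -> ACC=1
Event 6 (EXEC): [IRQ0] PC=2: IRET -> resume MAIN at PC=2 (depth now 0)

Answer: MAIN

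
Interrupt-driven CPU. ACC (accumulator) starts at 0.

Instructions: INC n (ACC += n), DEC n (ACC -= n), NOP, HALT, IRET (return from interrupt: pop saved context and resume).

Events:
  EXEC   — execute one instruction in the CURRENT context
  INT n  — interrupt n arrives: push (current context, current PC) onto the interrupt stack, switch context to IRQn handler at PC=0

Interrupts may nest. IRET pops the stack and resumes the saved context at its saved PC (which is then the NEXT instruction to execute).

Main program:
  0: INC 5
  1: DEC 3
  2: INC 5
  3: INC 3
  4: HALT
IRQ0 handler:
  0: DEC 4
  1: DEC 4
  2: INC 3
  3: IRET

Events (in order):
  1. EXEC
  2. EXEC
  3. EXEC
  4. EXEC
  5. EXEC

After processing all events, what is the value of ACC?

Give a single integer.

Event 1 (EXEC): [MAIN] PC=0: INC 5 -> ACC=5
Event 2 (EXEC): [MAIN] PC=1: DEC 3 -> ACC=2
Event 3 (EXEC): [MAIN] PC=2: INC 5 -> ACC=7
Event 4 (EXEC): [MAIN] PC=3: INC 3 -> ACC=10
Event 5 (EXEC): [MAIN] PC=4: HALT

Answer: 10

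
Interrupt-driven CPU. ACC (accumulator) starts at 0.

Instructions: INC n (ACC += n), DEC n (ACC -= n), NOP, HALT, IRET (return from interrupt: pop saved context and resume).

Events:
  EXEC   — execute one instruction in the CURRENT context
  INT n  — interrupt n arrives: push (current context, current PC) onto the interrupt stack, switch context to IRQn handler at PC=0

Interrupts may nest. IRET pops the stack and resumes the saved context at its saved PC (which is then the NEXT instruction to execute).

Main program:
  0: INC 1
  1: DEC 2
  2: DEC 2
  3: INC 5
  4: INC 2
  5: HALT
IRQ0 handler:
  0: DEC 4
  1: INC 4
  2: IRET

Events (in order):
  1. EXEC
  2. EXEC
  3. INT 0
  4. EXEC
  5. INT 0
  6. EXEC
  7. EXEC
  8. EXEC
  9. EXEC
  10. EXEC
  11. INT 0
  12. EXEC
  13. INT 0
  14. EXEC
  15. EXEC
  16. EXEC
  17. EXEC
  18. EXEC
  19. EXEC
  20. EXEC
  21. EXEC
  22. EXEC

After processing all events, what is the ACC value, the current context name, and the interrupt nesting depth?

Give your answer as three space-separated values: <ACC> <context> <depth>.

Event 1 (EXEC): [MAIN] PC=0: INC 1 -> ACC=1
Event 2 (EXEC): [MAIN] PC=1: DEC 2 -> ACC=-1
Event 3 (INT 0): INT 0 arrives: push (MAIN, PC=2), enter IRQ0 at PC=0 (depth now 1)
Event 4 (EXEC): [IRQ0] PC=0: DEC 4 -> ACC=-5
Event 5 (INT 0): INT 0 arrives: push (IRQ0, PC=1), enter IRQ0 at PC=0 (depth now 2)
Event 6 (EXEC): [IRQ0] PC=0: DEC 4 -> ACC=-9
Event 7 (EXEC): [IRQ0] PC=1: INC 4 -> ACC=-5
Event 8 (EXEC): [IRQ0] PC=2: IRET -> resume IRQ0 at PC=1 (depth now 1)
Event 9 (EXEC): [IRQ0] PC=1: INC 4 -> ACC=-1
Event 10 (EXEC): [IRQ0] PC=2: IRET -> resume MAIN at PC=2 (depth now 0)
Event 11 (INT 0): INT 0 arrives: push (MAIN, PC=2), enter IRQ0 at PC=0 (depth now 1)
Event 12 (EXEC): [IRQ0] PC=0: DEC 4 -> ACC=-5
Event 13 (INT 0): INT 0 arrives: push (IRQ0, PC=1), enter IRQ0 at PC=0 (depth now 2)
Event 14 (EXEC): [IRQ0] PC=0: DEC 4 -> ACC=-9
Event 15 (EXEC): [IRQ0] PC=1: INC 4 -> ACC=-5
Event 16 (EXEC): [IRQ0] PC=2: IRET -> resume IRQ0 at PC=1 (depth now 1)
Event 17 (EXEC): [IRQ0] PC=1: INC 4 -> ACC=-1
Event 18 (EXEC): [IRQ0] PC=2: IRET -> resume MAIN at PC=2 (depth now 0)
Event 19 (EXEC): [MAIN] PC=2: DEC 2 -> ACC=-3
Event 20 (EXEC): [MAIN] PC=3: INC 5 -> ACC=2
Event 21 (EXEC): [MAIN] PC=4: INC 2 -> ACC=4
Event 22 (EXEC): [MAIN] PC=5: HALT

Answer: 4 MAIN 0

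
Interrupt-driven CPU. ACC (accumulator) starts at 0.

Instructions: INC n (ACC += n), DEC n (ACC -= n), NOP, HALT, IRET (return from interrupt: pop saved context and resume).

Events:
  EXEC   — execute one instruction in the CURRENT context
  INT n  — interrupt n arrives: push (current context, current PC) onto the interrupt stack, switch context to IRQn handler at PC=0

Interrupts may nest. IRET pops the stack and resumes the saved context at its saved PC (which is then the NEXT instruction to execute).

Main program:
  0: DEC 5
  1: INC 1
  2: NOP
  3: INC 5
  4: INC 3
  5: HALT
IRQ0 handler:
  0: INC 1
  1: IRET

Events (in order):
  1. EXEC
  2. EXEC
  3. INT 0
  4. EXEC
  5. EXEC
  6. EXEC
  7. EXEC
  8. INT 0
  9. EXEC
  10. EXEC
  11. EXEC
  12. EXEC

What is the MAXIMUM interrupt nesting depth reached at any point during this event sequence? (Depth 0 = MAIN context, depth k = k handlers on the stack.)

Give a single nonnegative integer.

Answer: 1

Derivation:
Event 1 (EXEC): [MAIN] PC=0: DEC 5 -> ACC=-5 [depth=0]
Event 2 (EXEC): [MAIN] PC=1: INC 1 -> ACC=-4 [depth=0]
Event 3 (INT 0): INT 0 arrives: push (MAIN, PC=2), enter IRQ0 at PC=0 (depth now 1) [depth=1]
Event 4 (EXEC): [IRQ0] PC=0: INC 1 -> ACC=-3 [depth=1]
Event 5 (EXEC): [IRQ0] PC=1: IRET -> resume MAIN at PC=2 (depth now 0) [depth=0]
Event 6 (EXEC): [MAIN] PC=2: NOP [depth=0]
Event 7 (EXEC): [MAIN] PC=3: INC 5 -> ACC=2 [depth=0]
Event 8 (INT 0): INT 0 arrives: push (MAIN, PC=4), enter IRQ0 at PC=0 (depth now 1) [depth=1]
Event 9 (EXEC): [IRQ0] PC=0: INC 1 -> ACC=3 [depth=1]
Event 10 (EXEC): [IRQ0] PC=1: IRET -> resume MAIN at PC=4 (depth now 0) [depth=0]
Event 11 (EXEC): [MAIN] PC=4: INC 3 -> ACC=6 [depth=0]
Event 12 (EXEC): [MAIN] PC=5: HALT [depth=0]
Max depth observed: 1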